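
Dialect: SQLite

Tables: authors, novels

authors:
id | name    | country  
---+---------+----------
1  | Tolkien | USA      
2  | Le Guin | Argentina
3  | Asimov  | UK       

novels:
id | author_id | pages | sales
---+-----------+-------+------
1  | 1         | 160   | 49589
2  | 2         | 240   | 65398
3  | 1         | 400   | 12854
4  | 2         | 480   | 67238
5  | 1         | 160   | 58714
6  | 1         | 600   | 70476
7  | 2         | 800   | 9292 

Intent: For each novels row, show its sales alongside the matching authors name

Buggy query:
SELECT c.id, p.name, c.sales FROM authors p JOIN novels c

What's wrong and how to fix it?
Bug: Missing join condition: each novels row is matched to all authors rows instead of just its own

Fix: Specify the join condition linking the foreign key to the parent id

Corrected query:
SELECT c.id, p.name, c.sales FROM authors p JOIN novels c ON c.author_id = p.id

Result:
id | name    | sales
---+---------+------
1  | Tolkien | 49589
2  | Le Guin | 65398
3  | Tolkien | 12854
4  | Le Guin | 67238
5  | Tolkien | 58714
6  | Tolkien | 70476
7  | Le Guin | 9292 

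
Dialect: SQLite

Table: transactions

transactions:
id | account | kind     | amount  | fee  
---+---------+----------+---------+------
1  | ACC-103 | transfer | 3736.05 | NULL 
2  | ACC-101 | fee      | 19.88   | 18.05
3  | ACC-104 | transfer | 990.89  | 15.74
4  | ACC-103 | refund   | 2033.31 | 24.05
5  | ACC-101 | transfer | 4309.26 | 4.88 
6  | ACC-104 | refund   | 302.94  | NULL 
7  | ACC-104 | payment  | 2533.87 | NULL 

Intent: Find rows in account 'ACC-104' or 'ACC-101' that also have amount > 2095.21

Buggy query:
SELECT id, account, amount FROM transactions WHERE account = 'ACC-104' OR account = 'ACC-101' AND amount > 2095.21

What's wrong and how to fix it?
Bug: Without parentheses, AND is evaluated before OR, so the amount filter only applies to the 'ACC-101' branch

Fix: Add parentheses around the OR so the AND applies to both alternatives

Corrected query:
SELECT id, account, amount FROM transactions WHERE (account = 'ACC-104' OR account = 'ACC-101') AND amount > 2095.21

Result:
id | account | amount 
---+---------+--------
5  | ACC-101 | 4309.26
7  | ACC-104 | 2533.87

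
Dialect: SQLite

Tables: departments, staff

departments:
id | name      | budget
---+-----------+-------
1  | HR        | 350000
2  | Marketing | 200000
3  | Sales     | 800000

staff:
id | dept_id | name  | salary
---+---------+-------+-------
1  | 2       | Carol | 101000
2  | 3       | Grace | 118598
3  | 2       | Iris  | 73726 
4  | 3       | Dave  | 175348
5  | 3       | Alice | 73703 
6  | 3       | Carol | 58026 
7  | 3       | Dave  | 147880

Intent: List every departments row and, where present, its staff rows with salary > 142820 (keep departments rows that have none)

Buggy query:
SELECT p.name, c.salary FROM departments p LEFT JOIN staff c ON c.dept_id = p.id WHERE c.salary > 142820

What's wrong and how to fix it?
Bug: A WHERE condition on the right-hand table after LEFT JOIN drops unmatched parents

Fix: Put 'c.salary > 142820' in the JOIN's ON clause instead of WHERE

Corrected query:
SELECT p.name, c.salary FROM departments p LEFT JOIN staff c ON c.dept_id = p.id AND c.salary > 142820

Result:
name      | salary
----------+-------
HR        | NULL  
Marketing | NULL  
Sales     | 147880
Sales     | 175348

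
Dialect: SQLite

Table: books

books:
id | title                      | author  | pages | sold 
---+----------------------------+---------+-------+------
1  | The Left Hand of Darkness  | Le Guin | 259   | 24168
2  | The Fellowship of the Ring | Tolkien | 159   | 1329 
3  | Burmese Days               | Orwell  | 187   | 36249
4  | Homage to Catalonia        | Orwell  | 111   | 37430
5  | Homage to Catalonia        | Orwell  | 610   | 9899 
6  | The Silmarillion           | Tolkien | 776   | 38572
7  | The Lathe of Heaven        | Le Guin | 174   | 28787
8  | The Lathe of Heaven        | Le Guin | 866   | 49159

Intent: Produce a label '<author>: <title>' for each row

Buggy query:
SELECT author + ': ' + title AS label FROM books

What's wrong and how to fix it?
Bug: '+' is numeric addition; on text columns SQLite converts them to 0 instead of concatenating

Fix: Use the || operator for string concatenation

Corrected query:
SELECT author || ': ' || title AS label FROM books

Result:
label                              
-----------------------------------
Le Guin: The Left Hand of Darkness 
Tolkien: The Fellowship of the Ring
Orwell: Burmese Days               
Orwell: Homage to Catalonia        
Orwell: Homage to Catalonia        
Tolkien: The Silmarillion          
Le Guin: The Lathe of Heaven       
Le Guin: The Lathe of Heaven       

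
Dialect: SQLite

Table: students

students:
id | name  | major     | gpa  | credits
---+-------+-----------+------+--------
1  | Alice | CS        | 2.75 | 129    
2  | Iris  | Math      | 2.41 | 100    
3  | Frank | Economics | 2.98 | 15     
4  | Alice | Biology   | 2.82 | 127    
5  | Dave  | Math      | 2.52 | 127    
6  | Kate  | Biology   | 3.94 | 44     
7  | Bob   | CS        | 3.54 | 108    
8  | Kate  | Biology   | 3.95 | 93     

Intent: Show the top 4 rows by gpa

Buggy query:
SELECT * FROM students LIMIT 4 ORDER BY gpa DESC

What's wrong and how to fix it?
Bug: ORDER BY cannot follow LIMIT; LIMIT is the final clause

Fix: Swap the clauses: ORDER BY first, then LIMIT

Corrected query:
SELECT * FROM students ORDER BY gpa DESC LIMIT 4

Result:
id | name  | major     | gpa  | credits
---+-------+-----------+------+--------
8  | Kate  | Biology   | 3.95 | 93     
6  | Kate  | Biology   | 3.94 | 44     
7  | Bob   | CS        | 3.54 | 108    
3  | Frank | Economics | 2.98 | 15     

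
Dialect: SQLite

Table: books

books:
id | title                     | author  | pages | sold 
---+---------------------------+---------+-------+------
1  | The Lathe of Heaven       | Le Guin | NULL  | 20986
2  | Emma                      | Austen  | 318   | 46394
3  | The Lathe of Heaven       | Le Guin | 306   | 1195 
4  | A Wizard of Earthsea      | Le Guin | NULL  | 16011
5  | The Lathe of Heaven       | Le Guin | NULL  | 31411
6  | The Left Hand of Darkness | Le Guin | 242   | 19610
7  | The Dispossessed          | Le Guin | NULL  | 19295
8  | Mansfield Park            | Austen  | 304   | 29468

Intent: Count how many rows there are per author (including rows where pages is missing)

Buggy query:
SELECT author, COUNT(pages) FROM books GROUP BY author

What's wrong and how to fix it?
Bug: COUNT(column) counts non-NULL values only; rows with NULL pages aren't counted

Fix: Replace COUNT(pages) with COUNT(*)

Corrected query:
SELECT author, COUNT(*) FROM books GROUP BY author

Result:
author  | COUNT(*)
--------+---------
Austen  | 2       
Le Guin | 6       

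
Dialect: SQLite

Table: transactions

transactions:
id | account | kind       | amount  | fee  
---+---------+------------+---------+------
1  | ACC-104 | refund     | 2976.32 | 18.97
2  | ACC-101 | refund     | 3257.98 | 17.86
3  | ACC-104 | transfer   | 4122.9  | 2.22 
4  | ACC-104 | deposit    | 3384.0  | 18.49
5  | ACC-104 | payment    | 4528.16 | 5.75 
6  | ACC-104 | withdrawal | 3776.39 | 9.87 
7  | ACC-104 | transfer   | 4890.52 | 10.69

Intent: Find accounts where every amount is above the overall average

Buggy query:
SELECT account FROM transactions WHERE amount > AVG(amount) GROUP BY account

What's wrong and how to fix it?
Bug: AVG() is an aggregate; it can't sit directly in WHERE

Fix: Compute the overall average in a scalar subquery and compare each group's MIN against it in HAVING

Corrected query:
SELECT account FROM transactions GROUP BY account HAVING MIN(amount) > (SELECT AVG(amount) FROM transactions)

Result:
(no rows)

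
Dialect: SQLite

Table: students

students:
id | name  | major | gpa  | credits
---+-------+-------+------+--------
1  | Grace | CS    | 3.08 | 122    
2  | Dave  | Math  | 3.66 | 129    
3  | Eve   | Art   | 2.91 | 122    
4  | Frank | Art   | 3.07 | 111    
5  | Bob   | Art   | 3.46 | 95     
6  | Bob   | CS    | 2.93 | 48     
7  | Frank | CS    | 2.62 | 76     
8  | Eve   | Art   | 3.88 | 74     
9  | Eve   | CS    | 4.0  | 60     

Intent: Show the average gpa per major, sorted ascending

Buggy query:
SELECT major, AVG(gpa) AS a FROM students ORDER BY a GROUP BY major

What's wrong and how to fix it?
Bug: ORDER BY appears before GROUP BY; SQL clause order requires GROUP BY first

Fix: Reorder: SELECT … FROM … GROUP BY … ORDER BY …

Corrected query:
SELECT major, AVG(gpa) AS a FROM students GROUP BY major ORDER BY a

Result:
major | a     
------+-------
CS    | 3.1575
Art   | 3.33  
Math  | 3.66  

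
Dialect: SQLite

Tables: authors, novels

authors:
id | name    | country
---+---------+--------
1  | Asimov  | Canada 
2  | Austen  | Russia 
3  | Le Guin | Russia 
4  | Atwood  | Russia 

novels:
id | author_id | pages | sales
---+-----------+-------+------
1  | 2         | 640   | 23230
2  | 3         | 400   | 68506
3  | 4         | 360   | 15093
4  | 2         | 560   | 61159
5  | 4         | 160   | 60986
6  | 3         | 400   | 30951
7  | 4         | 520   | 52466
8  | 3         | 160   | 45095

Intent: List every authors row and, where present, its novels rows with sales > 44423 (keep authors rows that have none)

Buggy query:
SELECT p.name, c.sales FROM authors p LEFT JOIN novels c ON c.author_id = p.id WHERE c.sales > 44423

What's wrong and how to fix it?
Bug: Filtering c.sales in WHERE discards the NULL rows produced by LEFT JOIN, turning it into an inner join

Fix: Put 'c.sales > 44423' in the JOIN's ON clause instead of WHERE

Corrected query:
SELECT p.name, c.sales FROM authors p LEFT JOIN novels c ON c.author_id = p.id AND c.sales > 44423

Result:
name    | sales
--------+------
Asimov  | NULL 
Austen  | 61159
Le Guin | 45095
Le Guin | 68506
Atwood  | 52466
Atwood  | 60986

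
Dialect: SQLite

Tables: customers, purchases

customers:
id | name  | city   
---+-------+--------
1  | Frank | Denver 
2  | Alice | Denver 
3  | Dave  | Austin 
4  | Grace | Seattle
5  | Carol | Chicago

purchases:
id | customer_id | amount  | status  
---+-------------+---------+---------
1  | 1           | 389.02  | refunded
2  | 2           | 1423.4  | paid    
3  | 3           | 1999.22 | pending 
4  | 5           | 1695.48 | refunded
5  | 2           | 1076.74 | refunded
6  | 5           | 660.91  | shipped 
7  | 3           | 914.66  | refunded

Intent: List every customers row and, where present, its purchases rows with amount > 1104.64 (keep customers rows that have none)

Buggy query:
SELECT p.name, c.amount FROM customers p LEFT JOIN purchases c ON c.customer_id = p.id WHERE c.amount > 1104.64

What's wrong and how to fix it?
Bug: Filtering c.amount in WHERE discards the NULL rows produced by LEFT JOIN, turning it into an inner join

Fix: Move the right-table condition into the ON clause so unmatched parents are kept

Corrected query:
SELECT p.name, c.amount FROM customers p LEFT JOIN purchases c ON c.customer_id = p.id AND c.amount > 1104.64

Result:
name  | amount 
------+--------
Frank | NULL   
Alice | 1423.4 
Dave  | 1999.22
Grace | NULL   
Carol | 1695.48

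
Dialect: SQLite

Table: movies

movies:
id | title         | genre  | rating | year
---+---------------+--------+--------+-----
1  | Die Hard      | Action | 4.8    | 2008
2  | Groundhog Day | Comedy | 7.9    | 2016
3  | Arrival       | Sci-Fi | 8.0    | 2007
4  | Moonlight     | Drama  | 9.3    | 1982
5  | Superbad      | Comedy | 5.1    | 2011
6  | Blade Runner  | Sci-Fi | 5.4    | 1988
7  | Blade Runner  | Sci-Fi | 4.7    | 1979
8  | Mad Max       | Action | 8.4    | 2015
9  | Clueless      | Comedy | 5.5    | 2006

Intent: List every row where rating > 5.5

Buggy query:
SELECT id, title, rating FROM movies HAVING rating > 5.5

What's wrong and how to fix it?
Bug: This is a non-aggregate query (no GROUP BY, no aggregates), so in SQLite the HAVING clause is invalid here; a row-level condition belongs in WHERE

Fix: Use WHERE for row-level filtering

Corrected query:
SELECT id, title, rating FROM movies WHERE rating > 5.5

Result:
id | title         | rating
---+---------------+-------
2  | Groundhog Day | 7.9   
3  | Arrival       | 8     
4  | Moonlight     | 9.3   
8  | Mad Max       | 8.4   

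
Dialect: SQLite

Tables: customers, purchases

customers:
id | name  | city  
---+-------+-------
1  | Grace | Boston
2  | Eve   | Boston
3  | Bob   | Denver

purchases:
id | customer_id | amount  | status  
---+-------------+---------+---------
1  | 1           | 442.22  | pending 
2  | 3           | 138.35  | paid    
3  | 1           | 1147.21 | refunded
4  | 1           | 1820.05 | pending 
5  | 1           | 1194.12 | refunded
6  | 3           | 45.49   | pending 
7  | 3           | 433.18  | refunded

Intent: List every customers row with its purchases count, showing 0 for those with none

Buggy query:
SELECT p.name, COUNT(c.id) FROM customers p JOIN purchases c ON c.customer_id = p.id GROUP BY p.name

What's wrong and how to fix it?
Bug: INNER JOIN drops customers rows that have no matching purchases rows

Fix: Use LEFT JOIN so parents without children still appear (COUNT(c.id) gives 0)

Corrected query:
SELECT p.name, COUNT(c.id) FROM customers p LEFT JOIN purchases c ON c.customer_id = p.id GROUP BY p.name

Result:
name  | COUNT(c.id)
------+------------
Bob   | 3          
Eve   | 0          
Grace | 4          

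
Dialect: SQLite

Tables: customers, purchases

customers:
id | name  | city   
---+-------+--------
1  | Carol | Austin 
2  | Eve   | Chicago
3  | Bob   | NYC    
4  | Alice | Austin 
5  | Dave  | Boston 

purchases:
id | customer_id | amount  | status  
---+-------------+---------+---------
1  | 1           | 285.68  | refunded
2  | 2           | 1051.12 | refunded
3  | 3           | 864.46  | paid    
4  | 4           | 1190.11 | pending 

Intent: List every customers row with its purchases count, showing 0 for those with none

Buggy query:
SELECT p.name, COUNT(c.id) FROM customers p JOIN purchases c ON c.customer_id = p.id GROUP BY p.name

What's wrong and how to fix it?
Bug: INNER JOIN drops customers rows that have no matching purchases rows

Fix: Use LEFT JOIN so parents without children still appear (COUNT(c.id) gives 0)

Corrected query:
SELECT p.name, COUNT(c.id) FROM customers p LEFT JOIN purchases c ON c.customer_id = p.id GROUP BY p.name

Result:
name  | COUNT(c.id)
------+------------
Alice | 1          
Bob   | 1          
Carol | 1          
Dave  | 0          
Eve   | 1          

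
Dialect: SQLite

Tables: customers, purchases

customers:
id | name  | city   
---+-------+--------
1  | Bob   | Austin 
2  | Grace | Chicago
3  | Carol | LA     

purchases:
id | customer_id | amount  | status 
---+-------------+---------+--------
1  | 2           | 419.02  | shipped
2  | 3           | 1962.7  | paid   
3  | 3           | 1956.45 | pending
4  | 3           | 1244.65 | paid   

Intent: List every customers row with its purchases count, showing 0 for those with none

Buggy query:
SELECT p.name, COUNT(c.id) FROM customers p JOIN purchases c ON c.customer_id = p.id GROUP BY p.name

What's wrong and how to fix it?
Bug: An inner join excludes parents with zero children

Fix: Switch to LEFT JOIN to retain unmatched parent rows

Corrected query:
SELECT p.name, COUNT(c.id) FROM customers p LEFT JOIN purchases c ON c.customer_id = p.id GROUP BY p.name

Result:
name  | COUNT(c.id)
------+------------
Bob   | 0          
Carol | 3          
Grace | 1          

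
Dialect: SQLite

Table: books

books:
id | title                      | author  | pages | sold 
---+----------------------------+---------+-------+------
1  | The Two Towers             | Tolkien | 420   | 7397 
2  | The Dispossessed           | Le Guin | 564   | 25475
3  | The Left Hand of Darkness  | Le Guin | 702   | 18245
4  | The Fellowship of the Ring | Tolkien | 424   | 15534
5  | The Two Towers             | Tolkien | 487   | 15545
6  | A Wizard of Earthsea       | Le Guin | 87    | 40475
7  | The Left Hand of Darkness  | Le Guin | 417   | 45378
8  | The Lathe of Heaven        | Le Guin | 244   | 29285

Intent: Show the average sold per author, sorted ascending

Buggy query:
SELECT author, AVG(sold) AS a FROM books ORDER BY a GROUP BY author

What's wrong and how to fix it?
Bug: ORDER BY appears before GROUP BY; SQL clause order requires GROUP BY first

Fix: Reorder: SELECT … FROM … GROUP BY … ORDER BY …

Corrected query:
SELECT author, AVG(sold) AS a FROM books GROUP BY author ORDER BY a

Result:
author  | a           
--------+-------------
Tolkien | 12825.333333
Le Guin | 31771.6     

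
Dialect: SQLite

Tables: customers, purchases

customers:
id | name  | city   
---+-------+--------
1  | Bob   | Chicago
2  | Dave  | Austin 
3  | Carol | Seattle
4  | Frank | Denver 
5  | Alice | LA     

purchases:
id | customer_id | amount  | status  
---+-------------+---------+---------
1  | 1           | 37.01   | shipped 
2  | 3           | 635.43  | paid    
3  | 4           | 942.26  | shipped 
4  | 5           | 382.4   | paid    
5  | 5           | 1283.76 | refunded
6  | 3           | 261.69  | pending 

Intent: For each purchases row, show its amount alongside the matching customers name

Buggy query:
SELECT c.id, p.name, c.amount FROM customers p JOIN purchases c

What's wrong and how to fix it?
Bug: JOIN with no ON clause produces a cartesian product; every purchases row pairs with every customers row

Fix: Add ON c.customer_id = p.id to the JOIN

Corrected query:
SELECT c.id, p.name, c.amount FROM customers p JOIN purchases c ON c.customer_id = p.id

Result:
id | name  | amount 
---+-------+--------
1  | Bob   | 37.01  
2  | Carol | 635.43 
3  | Frank | 942.26 
4  | Alice | 382.4  
5  | Alice | 1283.76
6  | Carol | 261.69 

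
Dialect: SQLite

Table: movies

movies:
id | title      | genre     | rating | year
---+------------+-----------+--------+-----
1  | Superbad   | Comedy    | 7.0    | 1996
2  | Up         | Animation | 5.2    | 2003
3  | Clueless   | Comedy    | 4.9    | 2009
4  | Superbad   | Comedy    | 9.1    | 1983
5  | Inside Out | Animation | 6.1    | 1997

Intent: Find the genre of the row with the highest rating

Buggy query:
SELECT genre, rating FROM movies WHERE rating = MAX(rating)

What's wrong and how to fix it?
Bug: MAX(rating) is an aggregate and cannot be used directly in WHERE

Fix: Wrap MAX in a scalar subquery so WHERE compares against a single value

Corrected query:
SELECT genre, rating FROM movies WHERE rating = (SELECT MAX(rating) FROM movies)

Result:
genre  | rating
-------+-------
Comedy | 9.1   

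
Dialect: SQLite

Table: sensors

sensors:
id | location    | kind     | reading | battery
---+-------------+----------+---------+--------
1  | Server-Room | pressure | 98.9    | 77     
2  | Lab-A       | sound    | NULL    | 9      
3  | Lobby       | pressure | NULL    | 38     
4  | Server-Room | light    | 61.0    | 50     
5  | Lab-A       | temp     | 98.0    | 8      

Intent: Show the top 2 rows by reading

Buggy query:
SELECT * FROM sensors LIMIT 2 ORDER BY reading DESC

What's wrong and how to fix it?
Bug: ORDER BY cannot follow LIMIT; LIMIT is the final clause

Fix: Swap the clauses: ORDER BY first, then LIMIT

Corrected query:
SELECT * FROM sensors ORDER BY reading DESC LIMIT 2

Result:
id | location    | kind     | reading | battery
---+-------------+----------+---------+--------
1  | Server-Room | pressure | 98.9    | 77     
5  | Lab-A       | temp     | 98      | 8      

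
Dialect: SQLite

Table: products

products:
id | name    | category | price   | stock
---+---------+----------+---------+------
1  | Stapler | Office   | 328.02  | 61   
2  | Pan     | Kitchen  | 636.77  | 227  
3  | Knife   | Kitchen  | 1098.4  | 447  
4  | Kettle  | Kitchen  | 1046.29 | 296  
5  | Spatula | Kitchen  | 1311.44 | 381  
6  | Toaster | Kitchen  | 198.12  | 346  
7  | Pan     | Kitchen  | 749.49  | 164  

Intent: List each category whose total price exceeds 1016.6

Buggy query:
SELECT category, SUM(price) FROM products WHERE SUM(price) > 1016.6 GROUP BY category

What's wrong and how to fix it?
Bug: WHERE runs before GROUP BY, so aggregates aren't available there

Fix: Use HAVING (which filters groups after aggregation) instead of WHERE

Corrected query:
SELECT category, SUM(price) FROM products GROUP BY category HAVING SUM(price) > 1016.6

Result:
category | SUM(price)
---------+-----------
Kitchen  | 5040.51   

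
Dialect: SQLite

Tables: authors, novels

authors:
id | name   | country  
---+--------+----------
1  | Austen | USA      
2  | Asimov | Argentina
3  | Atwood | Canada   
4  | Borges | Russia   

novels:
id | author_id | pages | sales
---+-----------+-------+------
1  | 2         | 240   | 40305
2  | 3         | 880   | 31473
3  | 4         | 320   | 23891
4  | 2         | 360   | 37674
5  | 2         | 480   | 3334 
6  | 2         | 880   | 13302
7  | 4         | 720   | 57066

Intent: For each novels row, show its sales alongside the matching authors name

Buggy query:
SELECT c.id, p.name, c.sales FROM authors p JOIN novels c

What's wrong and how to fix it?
Bug: JOIN with no ON clause produces a cartesian product; every novels row pairs with every authors row

Fix: Add ON c.author_id = p.id to the JOIN

Corrected query:
SELECT c.id, p.name, c.sales FROM authors p JOIN novels c ON c.author_id = p.id

Result:
id | name   | sales
---+--------+------
1  | Asimov | 40305
2  | Atwood | 31473
3  | Borges | 23891
4  | Asimov | 37674
5  | Asimov | 3334 
6  | Asimov | 13302
7  | Borges | 57066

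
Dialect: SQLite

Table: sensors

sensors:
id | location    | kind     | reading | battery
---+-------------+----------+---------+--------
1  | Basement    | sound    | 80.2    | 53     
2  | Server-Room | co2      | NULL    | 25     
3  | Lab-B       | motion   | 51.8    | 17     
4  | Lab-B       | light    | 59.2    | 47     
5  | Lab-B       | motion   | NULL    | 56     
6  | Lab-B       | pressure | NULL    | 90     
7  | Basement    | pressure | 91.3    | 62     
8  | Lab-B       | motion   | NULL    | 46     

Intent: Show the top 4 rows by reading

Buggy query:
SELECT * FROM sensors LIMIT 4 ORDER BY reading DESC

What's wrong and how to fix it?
Bug: LIMIT must come after ORDER BY

Fix: Sort with ORDER BY, then apply LIMIT

Corrected query:
SELECT * FROM sensors ORDER BY reading DESC LIMIT 4

Result:
id | location | kind     | reading | battery
---+----------+----------+---------+--------
7  | Basement | pressure | 91.3    | 62     
1  | Basement | sound    | 80.2    | 53     
4  | Lab-B    | light    | 59.2    | 47     
3  | Lab-B    | motion   | 51.8    | 17     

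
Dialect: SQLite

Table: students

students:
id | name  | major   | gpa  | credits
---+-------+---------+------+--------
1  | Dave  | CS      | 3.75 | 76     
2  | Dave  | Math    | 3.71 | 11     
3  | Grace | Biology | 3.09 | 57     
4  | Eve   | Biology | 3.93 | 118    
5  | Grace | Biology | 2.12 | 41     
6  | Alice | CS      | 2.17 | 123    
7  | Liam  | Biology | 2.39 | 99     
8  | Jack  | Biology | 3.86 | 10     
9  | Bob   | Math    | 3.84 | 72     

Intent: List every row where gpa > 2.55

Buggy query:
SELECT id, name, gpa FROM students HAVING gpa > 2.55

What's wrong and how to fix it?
Bug: HAVING filters the output of aggregation, but this query has no GROUP BY and no aggregate functions, so SQLite rejects it (HAVING clause on a non-aggregate query); the condition here is per row

Fix: Replace HAVING with WHERE since the condition applies to individual rows

Corrected query:
SELECT id, name, gpa FROM students WHERE gpa > 2.55

Result:
id | name  | gpa 
---+-------+-----
1  | Dave  | 3.75
2  | Dave  | 3.71
3  | Grace | 3.09
4  | Eve   | 3.93
8  | Jack  | 3.86
9  | Bob   | 3.84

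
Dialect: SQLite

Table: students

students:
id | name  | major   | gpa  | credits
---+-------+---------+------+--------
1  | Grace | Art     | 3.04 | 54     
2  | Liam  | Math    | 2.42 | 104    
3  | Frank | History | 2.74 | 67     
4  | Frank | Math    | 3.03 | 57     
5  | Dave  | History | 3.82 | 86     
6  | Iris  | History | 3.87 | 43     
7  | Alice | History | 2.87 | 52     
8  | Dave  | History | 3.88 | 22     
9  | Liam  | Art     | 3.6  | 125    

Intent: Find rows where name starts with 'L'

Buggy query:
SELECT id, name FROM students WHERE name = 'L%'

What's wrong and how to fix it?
Bug: '=' compares the literal string including the % character; pattern matching needs LIKE

Fix: Replace '=' with LIKE so 'L%' is treated as a pattern

Corrected query:
SELECT id, name FROM students WHERE name LIKE 'L%'

Result:
id | name
---+-----
2  | Liam
9  | Liam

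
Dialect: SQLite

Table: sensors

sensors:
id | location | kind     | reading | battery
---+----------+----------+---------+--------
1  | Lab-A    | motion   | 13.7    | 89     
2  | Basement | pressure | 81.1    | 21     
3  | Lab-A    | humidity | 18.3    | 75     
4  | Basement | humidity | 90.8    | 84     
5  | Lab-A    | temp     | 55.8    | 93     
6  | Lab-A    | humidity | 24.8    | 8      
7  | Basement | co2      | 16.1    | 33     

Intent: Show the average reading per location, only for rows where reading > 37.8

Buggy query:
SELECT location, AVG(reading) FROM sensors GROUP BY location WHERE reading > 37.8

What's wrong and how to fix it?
Bug: WHERE cannot follow GROUP BY

Fix: Move the WHERE clause before GROUP BY

Corrected query:
SELECT location, AVG(reading) FROM sensors WHERE reading > 37.8 GROUP BY location

Result:
location | AVG(reading)
---------+-------------
Basement | 85.95       
Lab-A    | 55.8        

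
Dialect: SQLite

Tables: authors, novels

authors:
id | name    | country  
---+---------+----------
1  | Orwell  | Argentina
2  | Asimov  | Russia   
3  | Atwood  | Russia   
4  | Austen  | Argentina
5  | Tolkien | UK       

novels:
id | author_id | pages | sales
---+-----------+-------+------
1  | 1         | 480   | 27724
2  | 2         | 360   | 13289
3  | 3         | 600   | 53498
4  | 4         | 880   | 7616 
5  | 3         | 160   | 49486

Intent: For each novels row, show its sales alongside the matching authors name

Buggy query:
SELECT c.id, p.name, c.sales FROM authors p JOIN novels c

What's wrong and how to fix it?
Bug: Missing join condition: each novels row is matched to all authors rows instead of just its own

Fix: Specify the join condition linking the foreign key to the parent id

Corrected query:
SELECT c.id, p.name, c.sales FROM authors p JOIN novels c ON c.author_id = p.id

Result:
id | name   | sales
---+--------+------
1  | Orwell | 27724
2  | Asimov | 13289
3  | Atwood | 53498
4  | Austen | 7616 
5  | Atwood | 49486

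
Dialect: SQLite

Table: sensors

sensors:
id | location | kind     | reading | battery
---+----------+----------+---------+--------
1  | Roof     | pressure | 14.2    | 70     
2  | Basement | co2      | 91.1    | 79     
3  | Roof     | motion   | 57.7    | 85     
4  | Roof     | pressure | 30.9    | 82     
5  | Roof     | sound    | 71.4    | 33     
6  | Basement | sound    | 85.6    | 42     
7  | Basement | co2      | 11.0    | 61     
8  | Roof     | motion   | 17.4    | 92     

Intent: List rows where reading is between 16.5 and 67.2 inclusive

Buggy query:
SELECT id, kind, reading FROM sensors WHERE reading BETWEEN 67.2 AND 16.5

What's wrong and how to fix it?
Bug: BETWEEN expects the lower bound first; with 67.2 AND 16.5 the range is empty

Fix: Swap the bounds so the smaller value comes first

Corrected query:
SELECT id, kind, reading FROM sensors WHERE reading BETWEEN 16.5 AND 67.2

Result:
id | kind     | reading
---+----------+--------
3  | motion   | 57.7   
4  | pressure | 30.9   
8  | motion   | 17.4   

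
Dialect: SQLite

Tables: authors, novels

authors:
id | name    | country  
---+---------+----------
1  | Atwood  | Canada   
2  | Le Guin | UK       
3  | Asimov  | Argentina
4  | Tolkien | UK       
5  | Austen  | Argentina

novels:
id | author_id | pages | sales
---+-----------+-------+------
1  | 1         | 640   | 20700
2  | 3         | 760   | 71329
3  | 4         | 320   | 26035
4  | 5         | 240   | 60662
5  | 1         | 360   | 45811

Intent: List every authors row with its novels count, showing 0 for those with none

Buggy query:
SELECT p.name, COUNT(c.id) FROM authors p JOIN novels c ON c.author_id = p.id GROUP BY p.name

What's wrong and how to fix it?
Bug: INNER JOIN drops authors rows that have no matching novels rows

Fix: Use LEFT JOIN so parents without children still appear (COUNT(c.id) gives 0)

Corrected query:
SELECT p.name, COUNT(c.id) FROM authors p LEFT JOIN novels c ON c.author_id = p.id GROUP BY p.name

Result:
name    | COUNT(c.id)
--------+------------
Asimov  | 1          
Atwood  | 2          
Austen  | 1          
Le Guin | 0          
Tolkien | 1          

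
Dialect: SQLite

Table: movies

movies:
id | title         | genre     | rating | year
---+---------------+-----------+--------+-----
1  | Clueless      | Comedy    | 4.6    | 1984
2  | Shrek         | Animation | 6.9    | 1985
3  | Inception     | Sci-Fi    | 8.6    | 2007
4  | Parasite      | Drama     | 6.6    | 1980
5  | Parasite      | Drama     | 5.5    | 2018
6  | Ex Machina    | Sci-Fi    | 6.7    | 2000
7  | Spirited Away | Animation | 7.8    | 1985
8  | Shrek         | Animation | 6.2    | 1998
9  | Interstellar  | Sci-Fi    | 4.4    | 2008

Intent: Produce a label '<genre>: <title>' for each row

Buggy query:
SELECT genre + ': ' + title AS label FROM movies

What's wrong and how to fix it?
Bug: SQLite uses || for string concatenation; + coerces text to numbers (yielding 0)

Fix: Use the || operator for string concatenation

Corrected query:
SELECT genre || ': ' || title AS label FROM movies

Result:
label                   
------------------------
Comedy: Clueless        
Animation: Shrek        
Sci-Fi: Inception       
Drama: Parasite         
Drama: Parasite         
Sci-Fi: Ex Machina      
Animation: Spirited Away
Animation: Shrek        
Sci-Fi: Interstellar    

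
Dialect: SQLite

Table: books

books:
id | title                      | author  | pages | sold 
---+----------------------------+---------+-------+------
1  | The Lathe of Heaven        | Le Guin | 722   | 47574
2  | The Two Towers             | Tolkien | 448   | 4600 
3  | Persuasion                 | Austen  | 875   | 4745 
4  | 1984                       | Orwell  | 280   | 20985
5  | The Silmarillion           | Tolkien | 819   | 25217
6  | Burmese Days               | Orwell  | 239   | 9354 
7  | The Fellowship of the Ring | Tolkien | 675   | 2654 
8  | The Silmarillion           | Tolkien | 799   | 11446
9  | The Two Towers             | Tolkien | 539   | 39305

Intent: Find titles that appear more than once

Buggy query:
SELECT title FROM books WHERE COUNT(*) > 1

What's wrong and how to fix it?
Bug: WHERE can't reference COUNT(*); aggregates are computed after WHERE

Fix: GROUP BY title, then filter groups with HAVING COUNT(*) > 1

Corrected query:
SELECT title FROM books GROUP BY title HAVING COUNT(*) > 1

Result:
title           
----------------
The Silmarillion
The Two Towers  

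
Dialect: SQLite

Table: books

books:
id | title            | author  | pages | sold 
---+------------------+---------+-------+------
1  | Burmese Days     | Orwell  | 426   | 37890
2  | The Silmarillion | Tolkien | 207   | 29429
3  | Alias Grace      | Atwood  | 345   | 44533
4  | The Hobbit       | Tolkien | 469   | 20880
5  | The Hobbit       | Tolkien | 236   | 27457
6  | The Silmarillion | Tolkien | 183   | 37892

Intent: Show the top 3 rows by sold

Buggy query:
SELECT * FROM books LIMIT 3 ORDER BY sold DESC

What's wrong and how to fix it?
Bug: ORDER BY cannot follow LIMIT; LIMIT is the final clause

Fix: Swap the clauses: ORDER BY first, then LIMIT

Corrected query:
SELECT * FROM books ORDER BY sold DESC LIMIT 3

Result:
id | title            | author  | pages | sold 
---+------------------+---------+-------+------
3  | Alias Grace      | Atwood  | 345   | 44533
6  | The Silmarillion | Tolkien | 183   | 37892
1  | Burmese Days     | Orwell  | 426   | 37890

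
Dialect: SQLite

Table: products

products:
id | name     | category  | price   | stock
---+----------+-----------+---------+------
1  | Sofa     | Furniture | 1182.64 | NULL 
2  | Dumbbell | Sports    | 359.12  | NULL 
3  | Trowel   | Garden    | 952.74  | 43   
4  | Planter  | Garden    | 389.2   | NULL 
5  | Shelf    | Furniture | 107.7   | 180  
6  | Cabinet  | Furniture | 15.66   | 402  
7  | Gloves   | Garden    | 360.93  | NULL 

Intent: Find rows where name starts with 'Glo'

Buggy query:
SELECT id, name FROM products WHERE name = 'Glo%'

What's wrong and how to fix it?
Bug: '=' compares the literal string including the % character; pattern matching needs LIKE

Fix: Use LIKE for wildcard pattern matching

Corrected query:
SELECT id, name FROM products WHERE name LIKE 'Glo%'

Result:
id | name  
---+-------
7  | Gloves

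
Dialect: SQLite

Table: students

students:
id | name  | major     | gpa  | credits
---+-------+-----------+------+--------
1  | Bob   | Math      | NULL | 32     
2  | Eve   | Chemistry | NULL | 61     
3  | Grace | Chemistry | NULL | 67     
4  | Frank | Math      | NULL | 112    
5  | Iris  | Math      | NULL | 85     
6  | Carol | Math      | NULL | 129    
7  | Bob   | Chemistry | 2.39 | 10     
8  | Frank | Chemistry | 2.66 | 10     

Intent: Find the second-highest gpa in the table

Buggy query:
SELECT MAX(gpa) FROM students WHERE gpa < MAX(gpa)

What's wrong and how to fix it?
Bug: MAX(gpa) on the right of the comparison is an aggregate-in-WHERE error

Fix: Compute the overall MAX in a subquery, then take MAX of rows below it

Corrected query:
SELECT MAX(gpa) FROM students WHERE gpa < (SELECT MAX(gpa) FROM students)

Result:
MAX(gpa)
--------
2.39    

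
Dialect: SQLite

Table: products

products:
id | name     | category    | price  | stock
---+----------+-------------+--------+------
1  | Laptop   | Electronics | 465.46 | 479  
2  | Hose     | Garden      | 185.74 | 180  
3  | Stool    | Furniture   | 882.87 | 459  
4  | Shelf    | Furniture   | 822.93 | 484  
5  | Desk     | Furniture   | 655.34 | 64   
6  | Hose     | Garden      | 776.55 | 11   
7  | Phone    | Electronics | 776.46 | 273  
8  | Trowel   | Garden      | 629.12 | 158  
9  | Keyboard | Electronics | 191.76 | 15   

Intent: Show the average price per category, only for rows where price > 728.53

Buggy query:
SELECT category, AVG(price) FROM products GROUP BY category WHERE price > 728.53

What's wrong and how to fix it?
Bug: WHERE cannot follow GROUP BY

Fix: Move the WHERE clause before GROUP BY

Corrected query:
SELECT category, AVG(price) FROM products WHERE price > 728.53 GROUP BY category

Result:
category    | AVG(price)
------------+-----------
Electronics | 776.46    
Furniture   | 852.9     
Garden      | 776.55    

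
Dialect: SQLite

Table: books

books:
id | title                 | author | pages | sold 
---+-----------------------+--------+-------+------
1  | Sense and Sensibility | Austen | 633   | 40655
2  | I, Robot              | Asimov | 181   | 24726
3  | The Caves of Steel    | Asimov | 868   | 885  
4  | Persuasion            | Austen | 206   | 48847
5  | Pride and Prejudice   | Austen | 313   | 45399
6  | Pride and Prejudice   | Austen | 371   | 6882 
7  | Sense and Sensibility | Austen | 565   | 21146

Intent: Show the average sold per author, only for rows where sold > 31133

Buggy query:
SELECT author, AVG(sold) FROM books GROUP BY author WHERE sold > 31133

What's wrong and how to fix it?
Bug: WHERE cannot follow GROUP BY

Fix: Move the WHERE clause before GROUP BY

Corrected query:
SELECT author, AVG(sold) FROM books WHERE sold > 31133 GROUP BY author

Result:
author | AVG(sold)
-------+----------
Austen | 44967    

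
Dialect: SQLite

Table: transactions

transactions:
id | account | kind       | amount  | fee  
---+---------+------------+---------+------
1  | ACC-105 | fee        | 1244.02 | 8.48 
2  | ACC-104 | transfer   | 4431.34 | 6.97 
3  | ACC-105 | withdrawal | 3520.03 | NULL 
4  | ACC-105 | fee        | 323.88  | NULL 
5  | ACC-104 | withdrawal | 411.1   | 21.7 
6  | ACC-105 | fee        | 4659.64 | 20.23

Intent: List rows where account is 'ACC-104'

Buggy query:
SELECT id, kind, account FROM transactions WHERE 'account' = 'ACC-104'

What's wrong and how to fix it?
Bug: 'account' in single quotes is a string literal, not the column; the comparison is literal-vs-literal and never true

Fix: Reference the column as account without single quotes

Corrected query:
SELECT id, kind, account FROM transactions WHERE account = 'ACC-104'

Result:
id | kind       | account
---+------------+--------
2  | transfer   | ACC-104
5  | withdrawal | ACC-104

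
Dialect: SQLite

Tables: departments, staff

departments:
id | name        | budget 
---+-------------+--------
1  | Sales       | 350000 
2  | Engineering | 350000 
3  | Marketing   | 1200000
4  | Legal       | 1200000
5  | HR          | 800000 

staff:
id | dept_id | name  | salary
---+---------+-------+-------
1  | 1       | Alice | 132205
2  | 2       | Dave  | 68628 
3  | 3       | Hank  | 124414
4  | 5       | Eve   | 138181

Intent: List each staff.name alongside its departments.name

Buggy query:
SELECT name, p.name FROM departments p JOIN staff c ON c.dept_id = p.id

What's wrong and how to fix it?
Bug: Both tables have a 'name' column; the unqualified reference is ambiguous

Fix: Prefix ambiguous columns with the table alias

Corrected query:
SELECT c.name, p.name FROM departments p JOIN staff c ON c.dept_id = p.id

Result:
name  | name       
------+------------
Alice | Sales      
Dave  | Engineering
Hank  | Marketing  
Eve   | HR         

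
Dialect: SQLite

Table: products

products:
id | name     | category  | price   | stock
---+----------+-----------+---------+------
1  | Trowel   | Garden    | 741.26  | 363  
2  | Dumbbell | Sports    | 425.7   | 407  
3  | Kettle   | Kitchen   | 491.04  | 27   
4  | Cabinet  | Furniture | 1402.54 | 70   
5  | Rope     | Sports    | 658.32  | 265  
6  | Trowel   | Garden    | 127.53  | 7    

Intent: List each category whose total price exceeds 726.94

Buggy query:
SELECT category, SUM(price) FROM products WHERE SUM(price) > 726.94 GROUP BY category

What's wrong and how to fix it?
Bug: Aggregate functions cannot appear in a WHERE clause

Fix: Use HAVING (which filters groups after aggregation) instead of WHERE

Corrected query:
SELECT category, SUM(price) FROM products GROUP BY category HAVING SUM(price) > 726.94

Result:
category  | SUM(price)
----------+-----------
Furniture | 1402.54   
Garden    | 868.79    
Sports    | 1084.02   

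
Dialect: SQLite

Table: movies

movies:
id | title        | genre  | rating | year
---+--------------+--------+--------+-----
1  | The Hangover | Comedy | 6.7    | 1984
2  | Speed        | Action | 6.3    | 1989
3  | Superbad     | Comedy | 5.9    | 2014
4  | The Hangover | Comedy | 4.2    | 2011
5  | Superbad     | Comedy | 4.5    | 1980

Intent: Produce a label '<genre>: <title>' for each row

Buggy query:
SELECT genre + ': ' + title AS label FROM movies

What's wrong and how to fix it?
Bug: SQLite uses || for string concatenation; + coerces text to numbers (yielding 0)

Fix: Replace + with || to concatenate text

Corrected query:
SELECT genre || ': ' || title AS label FROM movies

Result:
label               
--------------------
Comedy: The Hangover
Action: Speed       
Comedy: Superbad    
Comedy: The Hangover
Comedy: Superbad    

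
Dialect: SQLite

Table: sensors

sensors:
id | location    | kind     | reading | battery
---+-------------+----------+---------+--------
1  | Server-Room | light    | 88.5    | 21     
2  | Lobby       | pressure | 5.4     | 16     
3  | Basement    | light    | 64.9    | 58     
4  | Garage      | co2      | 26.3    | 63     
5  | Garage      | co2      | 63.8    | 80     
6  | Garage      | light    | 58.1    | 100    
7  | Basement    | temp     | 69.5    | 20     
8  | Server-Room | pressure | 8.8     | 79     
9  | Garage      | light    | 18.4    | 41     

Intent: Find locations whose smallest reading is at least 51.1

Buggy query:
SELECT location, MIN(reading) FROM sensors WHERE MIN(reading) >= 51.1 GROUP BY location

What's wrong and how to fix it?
Bug: Aggregates like MIN are computed per group after WHERE runs

Fix: Replace WHERE with HAVING after the GROUP BY

Corrected query:
SELECT location, MIN(reading) FROM sensors GROUP BY location HAVING MIN(reading) >= 51.1

Result:
location | MIN(reading)
---------+-------------
Basement | 64.9        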